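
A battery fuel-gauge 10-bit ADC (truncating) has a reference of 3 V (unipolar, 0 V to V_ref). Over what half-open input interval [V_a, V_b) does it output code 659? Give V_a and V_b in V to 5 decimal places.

LSB = 3/2^10 = 2.930 mV.
V_a = V_low + 659·LSB = 1.93066 V; V_b = V_low + 660·LSB = 1.93359 V.

[1.93066 V, 1.93359 V)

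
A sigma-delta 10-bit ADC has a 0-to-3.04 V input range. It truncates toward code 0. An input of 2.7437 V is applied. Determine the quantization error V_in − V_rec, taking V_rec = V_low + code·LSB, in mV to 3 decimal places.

0.575 mV

LSB = 3.04/2^10 = 2.969 mV.
(V_in − V_low)/LSB = (2.7437 − 0)/0.00296875 = 924.1937 → code 924 (floor).
Code 924 maps back to 0 + 924×0.00296875 V = 2.743125 V.
V_in − V_rec = 0.000575 V = 0.575 mV.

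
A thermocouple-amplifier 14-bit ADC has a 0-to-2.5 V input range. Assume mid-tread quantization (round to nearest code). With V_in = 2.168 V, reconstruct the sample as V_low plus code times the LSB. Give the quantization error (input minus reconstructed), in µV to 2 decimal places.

Step size: 2.5 V ÷ 2^14 = 152.59 µV.
(V_in − V_low)/LSB = (2.168 − 0)/0.000152588 = 14208.2048 → code 14208 (round).
V_rec = 0 + 14208·0.000152588 = 2.1679688 V.
Error = 2.168 − 2.1679688 = 3.125e-05 V = 31.25 µV.

31.25 µV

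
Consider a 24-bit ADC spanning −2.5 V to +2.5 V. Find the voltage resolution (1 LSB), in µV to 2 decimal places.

Full-scale span = 5 V.
LSB = 5 / 2^24 = 5 / 16777216 = 2.98023e-07 V = 0.30 µV.

0.30 µV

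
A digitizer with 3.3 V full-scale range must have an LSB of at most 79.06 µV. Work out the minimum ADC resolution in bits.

Number of steps required ≥ 3.3 V / 79.06 µV = 41740.45.
Need 2^N ≥ 41740.45; 2^15 = 32768, 2^16 = 65536.
Minimum N = 16.

16 bits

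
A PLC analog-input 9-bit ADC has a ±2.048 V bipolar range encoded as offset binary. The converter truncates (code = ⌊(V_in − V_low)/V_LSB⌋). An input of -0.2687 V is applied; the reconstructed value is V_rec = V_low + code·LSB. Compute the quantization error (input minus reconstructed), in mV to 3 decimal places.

3.300 mV

LSB = 4.096/2^9 = 8.000 mV.
(V_in − V_low)/LSB = (-0.2687 − (−2.048))/0.008 = 222.4125 → code 222 (floor).
Reconstructed: -0.272 V.
Error = -0.2687 − (−0.272) = 0.0033 V = 3.300 mV.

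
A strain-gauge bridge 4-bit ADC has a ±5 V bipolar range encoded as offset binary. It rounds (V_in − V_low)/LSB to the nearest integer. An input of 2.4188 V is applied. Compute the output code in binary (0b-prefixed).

With 16 levels over 10 V, one step is 0.6250 V.
Input sits at 11.870 steps above V_low.
So the output code is 12.
In binary (0b-prefixed): 0b1100.

code 0b1100 (decimal 12)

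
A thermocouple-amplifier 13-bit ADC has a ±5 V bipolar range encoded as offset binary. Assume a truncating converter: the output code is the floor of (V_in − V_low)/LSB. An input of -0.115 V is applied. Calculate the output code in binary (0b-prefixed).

code 0b111110100001 (decimal 4001)

LSB = 10 V / 8192 = 1.221 mV.
Input sits at 4001.792 steps above V_low.
So the output code is 4001.
In binary (0b-prefixed): 0b111110100001.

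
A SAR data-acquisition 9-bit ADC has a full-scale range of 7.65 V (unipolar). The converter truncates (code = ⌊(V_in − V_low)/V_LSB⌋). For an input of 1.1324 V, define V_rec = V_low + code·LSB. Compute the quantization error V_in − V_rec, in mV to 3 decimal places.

11.795 mV

Step size: 7.65 V ÷ 2^9 = 14.941 mV.
(V_in − V_low)/LSB = (1.1324 − 0)/0.0149414 = 75.7894 → code 75 (floor).
V_rec = 0 + 75·0.0149414 = 1.1206055 V.
Error = 1.1324 − 1.1206055 = 0.0117945 V = 11.795 mV.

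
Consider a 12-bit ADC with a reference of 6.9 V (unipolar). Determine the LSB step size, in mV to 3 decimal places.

1.685 mV

Full-scale span = 6.9 V.
LSB = 6.9 / 2^12 = 6.9 / 4096 = 0.00168457 V = 1.685 mV.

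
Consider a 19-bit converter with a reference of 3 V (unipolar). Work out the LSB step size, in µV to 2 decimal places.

Full-scale span = 3 V.
LSB = 3 / 2^19 = 3 / 524288 = 5.72205e-06 V = 5.72 µV.

5.72 µV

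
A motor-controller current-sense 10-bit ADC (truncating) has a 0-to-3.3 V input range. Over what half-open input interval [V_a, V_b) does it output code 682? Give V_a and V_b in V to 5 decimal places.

[2.19785 V, 2.20107 V)

LSB = 3.3/2^10 = 3.223 mV.
V_a = V_low + 682·LSB = 2.19785 V; V_b = V_low + 683·LSB = 2.20107 V.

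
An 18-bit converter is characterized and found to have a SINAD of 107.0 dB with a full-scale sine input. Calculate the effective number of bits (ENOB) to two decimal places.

ENOB = (SINAD − 1.76) / 6.02 = (107.0 − 1.76)/6.02 = 17.482.

17.48 bits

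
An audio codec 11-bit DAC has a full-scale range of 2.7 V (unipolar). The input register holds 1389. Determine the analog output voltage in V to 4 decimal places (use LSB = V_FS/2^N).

LSB = 2.7 V / 2^11 = 1.318 mV.
V_out = 0 + 1389 × 0.00131836 V = 1.8312 V.

1.8312 V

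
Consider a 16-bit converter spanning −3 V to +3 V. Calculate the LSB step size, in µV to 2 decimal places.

91.55 µV

Full-scale span = 6 V.
LSB = 6 / 2^16 = 6 / 65536 = 9.15527e-05 V = 91.55 µV.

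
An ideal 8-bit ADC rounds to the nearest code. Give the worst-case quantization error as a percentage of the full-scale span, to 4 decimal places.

0.1953 %

Rounding → worst-case error = ½ LSB = V_FS/2^9, so 100/512 = 0.195312 % of full scale.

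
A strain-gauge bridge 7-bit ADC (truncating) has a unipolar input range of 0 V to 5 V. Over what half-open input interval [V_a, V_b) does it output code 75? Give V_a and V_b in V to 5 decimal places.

[2.92969 V, 2.96875 V)

LSB = 5/2^7 = 39.062 mV.
V_a = V_low + 75·LSB = 2.92969 V; V_b = V_low + 76·LSB = 2.96875 V.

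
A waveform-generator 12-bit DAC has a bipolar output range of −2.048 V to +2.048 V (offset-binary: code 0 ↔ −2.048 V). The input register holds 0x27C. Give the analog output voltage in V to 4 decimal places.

LSB = 4.096 V / 2^12 = 1.000 mV.
Code 0x27C = 636 decimal.
V_out = (−2.048) + 636 × 0.001 V = -1.412 V.

-1.4120 V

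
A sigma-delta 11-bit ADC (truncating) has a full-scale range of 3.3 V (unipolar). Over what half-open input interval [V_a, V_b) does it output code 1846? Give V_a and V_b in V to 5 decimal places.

LSB = 3.3/2^11 = 1.611 mV.
V_a = V_low + 1846·LSB = 2.97451 V; V_b = V_low + 1847·LSB = 2.97612 V.

[2.97451 V, 2.97612 V)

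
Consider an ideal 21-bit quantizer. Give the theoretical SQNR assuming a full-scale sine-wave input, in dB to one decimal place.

SNR ≈ 6.02·N + 1.76 dB = 6.02·21 + 1.76 = 128.18 dB.

128.2 dB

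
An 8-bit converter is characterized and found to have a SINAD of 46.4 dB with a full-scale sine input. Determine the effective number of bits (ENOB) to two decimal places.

7.42 bits

ENOB = (SINAD − 1.76) / 6.02 = (46.4 − 1.76)/6.02 = 7.415.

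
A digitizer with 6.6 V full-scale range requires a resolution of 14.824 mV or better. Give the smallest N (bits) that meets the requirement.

Number of steps required ≥ 6.6 V / 14.824 mV = 445.22.
Need 2^N ≥ 445.22; 2^8 = 256, 2^9 = 512.
Minimum N = 9.

9 bits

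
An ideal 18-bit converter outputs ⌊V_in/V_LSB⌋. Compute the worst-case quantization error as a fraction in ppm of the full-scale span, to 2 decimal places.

Truncating → worst-case error = 1 LSB = V_FS/2^18, so 1e+06/262144 = 3.8147 ppm of full scale.

3.81 ppm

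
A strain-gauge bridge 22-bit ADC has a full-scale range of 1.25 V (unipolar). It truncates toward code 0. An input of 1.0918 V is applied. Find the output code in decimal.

With 4194304 levels over 1.25 V, one step is 0.30 µV.
Input sits at 3663472.886 steps above V_low.
So the output code is 3663472.

code 3663472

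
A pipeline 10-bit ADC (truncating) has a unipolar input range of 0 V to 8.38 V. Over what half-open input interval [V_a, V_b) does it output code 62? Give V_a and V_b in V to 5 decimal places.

[0.50738 V, 0.51557 V)

LSB = 8.38/2^10 = 8.184 mV.
V_a = V_low + 62·LSB = 0.507383 V; V_b = V_low + 63·LSB = 0.515566 V.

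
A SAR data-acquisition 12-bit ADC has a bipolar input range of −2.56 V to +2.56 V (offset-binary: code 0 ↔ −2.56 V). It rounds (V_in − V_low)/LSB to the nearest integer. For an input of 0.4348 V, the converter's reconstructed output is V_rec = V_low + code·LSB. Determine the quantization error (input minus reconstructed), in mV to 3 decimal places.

LSB = 5.12/2^12 = 1.250 mV.
(0.4348 − (−2.56))/0.00125 = 2395.8400; round gives code 2396.
V_rec = (−2.56) + 2396·0.00125 = 0.435 V.
Error = 0.4348 − 0.435 = -0.0002 V = -0.200 mV.

-0.200 mV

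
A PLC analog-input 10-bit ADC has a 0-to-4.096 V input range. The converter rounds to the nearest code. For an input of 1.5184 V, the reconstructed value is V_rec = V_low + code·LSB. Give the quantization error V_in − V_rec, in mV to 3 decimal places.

One LSB is 4.096 V / 1024 = 4.000 mV.
(1.5184 − 0)/0.004 = 379.6000; round gives code 380.
V_rec = 0 + 380·0.004 = 1.52 V.
V_in − V_rec = -0.0016 V = -1.600 mV.

-1.600 mV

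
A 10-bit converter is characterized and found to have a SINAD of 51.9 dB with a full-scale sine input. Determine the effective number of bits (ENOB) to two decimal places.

8.33 bits

ENOB = (SINAD − 1.76) / 6.02 = (51.9 − 1.76)/6.02 = 8.329.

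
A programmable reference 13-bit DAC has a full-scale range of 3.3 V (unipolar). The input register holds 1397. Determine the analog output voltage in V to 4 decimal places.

0.5628 V

LSB = 3.3 V / 2^13 = 402.83 µV.
V_out = 0 + 1397 × 0.000402832 V = 0.562756 V.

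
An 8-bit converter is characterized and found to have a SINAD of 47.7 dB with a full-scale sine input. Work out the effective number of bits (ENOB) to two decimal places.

ENOB = (SINAD − 1.76) / 6.02 = (47.7 − 1.76)/6.02 = 7.631.

7.63 bits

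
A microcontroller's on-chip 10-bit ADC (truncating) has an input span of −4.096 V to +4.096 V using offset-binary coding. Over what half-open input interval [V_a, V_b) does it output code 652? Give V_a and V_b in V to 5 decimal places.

LSB = 8.192/2^10 = 8.000 mV.
V_a = V_low + 652·LSB = 1.12 V; V_b = V_low + 653·LSB = 1.128 V.

[1.12000 V, 1.12800 V)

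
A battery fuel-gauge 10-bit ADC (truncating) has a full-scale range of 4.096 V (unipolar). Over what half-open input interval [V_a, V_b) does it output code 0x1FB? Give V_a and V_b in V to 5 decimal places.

LSB = 4.096/2^10 = 4.000 mV.
Code 0x1FB = 507 decimal.
V_a = V_low + 507·LSB = 2.028 V; V_b = V_low + 508·LSB = 2.032 V.

[2.02800 V, 2.03200 V)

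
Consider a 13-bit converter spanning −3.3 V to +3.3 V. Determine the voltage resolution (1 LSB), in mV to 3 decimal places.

0.806 mV

Full-scale span = 6.6 V.
LSB = 6.6 / 2^13 = 6.6 / 8192 = 0.000805664 V = 0.806 mV.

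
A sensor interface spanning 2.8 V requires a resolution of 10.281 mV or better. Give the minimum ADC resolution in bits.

Number of steps required ≥ 2.8 V / 10.281 mV = 272.35.
Need 2^N ≥ 272.35; 2^8 = 256, 2^9 = 512.
Minimum N = 9.

9 bits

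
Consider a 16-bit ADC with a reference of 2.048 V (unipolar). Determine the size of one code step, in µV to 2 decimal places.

31.25 µV

Full-scale span = 2.048 V.
LSB = 2.048 / 2^16 = 2.048 / 65536 = 3.125e-05 V = 31.25 µV.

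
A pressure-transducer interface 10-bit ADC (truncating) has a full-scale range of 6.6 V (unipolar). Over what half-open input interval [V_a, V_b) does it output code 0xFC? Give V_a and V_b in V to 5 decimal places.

[1.62422 V, 1.63066 V)

LSB = 6.6/2^10 = 6.445 mV.
Code 0xFC = 252 decimal.
V_a = V_low + 252·LSB = 1.62422 V; V_b = V_low + 253·LSB = 1.63066 V.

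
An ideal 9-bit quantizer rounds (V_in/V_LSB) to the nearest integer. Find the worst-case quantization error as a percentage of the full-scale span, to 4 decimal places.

Rounding → worst-case error = ½ LSB = V_FS/2^10, so 100/1024 = 0.0976562 % of full scale.

0.0977 %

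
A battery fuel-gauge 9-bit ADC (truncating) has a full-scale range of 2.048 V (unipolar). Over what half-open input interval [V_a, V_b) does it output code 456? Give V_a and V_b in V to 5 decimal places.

LSB = 2.048/2^9 = 4.000 mV.
V_a = V_low + 456·LSB = 1.824 V; V_b = V_low + 457·LSB = 1.828 V.

[1.82400 V, 1.82800 V)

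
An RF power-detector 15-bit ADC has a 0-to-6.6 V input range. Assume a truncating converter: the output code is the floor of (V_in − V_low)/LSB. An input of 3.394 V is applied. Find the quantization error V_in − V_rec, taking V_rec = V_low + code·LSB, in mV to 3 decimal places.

0.140 mV

Step size: 6.6 V ÷ 2^15 = 201.42 µV.
(V_in − V_low)/LSB = (3.394 − 0)/0.000201416 = 16850.6958 → code 16850 (floor).
Reconstructed: 3.3938599 V.
V_in − V_rec = 0.000140137 V = 0.140 mV.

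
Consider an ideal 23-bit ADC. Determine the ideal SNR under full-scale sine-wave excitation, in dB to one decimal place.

140.2 dB

SNR ≈ 6.02·N + 1.76 dB = 6.02·23 + 1.76 = 140.22 dB.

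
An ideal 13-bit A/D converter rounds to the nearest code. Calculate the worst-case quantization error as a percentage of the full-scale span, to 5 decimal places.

Rounding → worst-case error = ½ LSB = V_FS/2^14, so 100/16384 = 0.00610352 % of full scale.

0.00610 %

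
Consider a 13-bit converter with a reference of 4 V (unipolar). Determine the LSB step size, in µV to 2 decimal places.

Full-scale span = 4 V.
LSB = 4 / 2^13 = 4 / 8192 = 0.000488281 V = 488.28 µV.

488.28 µV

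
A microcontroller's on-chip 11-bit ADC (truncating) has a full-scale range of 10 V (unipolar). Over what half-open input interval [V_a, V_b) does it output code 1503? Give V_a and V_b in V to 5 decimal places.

[7.33887 V, 7.34375 V)

LSB = 10/2^11 = 4.883 mV.
V_a = V_low + 1503·LSB = 7.33887 V; V_b = V_low + 1504·LSB = 7.34375 V.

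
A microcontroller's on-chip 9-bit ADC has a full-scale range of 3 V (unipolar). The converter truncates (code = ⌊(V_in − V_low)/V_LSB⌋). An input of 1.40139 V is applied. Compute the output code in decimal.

code 239

With 512 levels over 3 V, one step is 5.859 mV.
(V_in − V_low)/LSB = (1.40139 − 0) / 0.00585938 = 239.171.
⌊·⌋(239.171) = 239.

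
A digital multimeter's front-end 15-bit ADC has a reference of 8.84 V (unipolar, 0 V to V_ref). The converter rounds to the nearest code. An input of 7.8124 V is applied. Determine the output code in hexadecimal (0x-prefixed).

code 0x711F (decimal 28959)

Full-scale span = 8.84 V; LSB = 8.84/2^15 = 269.78 µV.
(V_in − V_low)/LSB = (7.8124 − 0) / 0.000269775 = 28958.905.
round(28958.905) = 28959.
In hexadecimal (0x-prefixed): 0x711F.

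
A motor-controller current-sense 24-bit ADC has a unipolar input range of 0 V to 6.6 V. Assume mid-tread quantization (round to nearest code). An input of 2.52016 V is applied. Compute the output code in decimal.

code 6406253

With 16777216 levels over 6.6 V, one step is 0.39 µV.
Input sits at 6406252.829 steps above V_low.
round(6406252.829) = 6406253.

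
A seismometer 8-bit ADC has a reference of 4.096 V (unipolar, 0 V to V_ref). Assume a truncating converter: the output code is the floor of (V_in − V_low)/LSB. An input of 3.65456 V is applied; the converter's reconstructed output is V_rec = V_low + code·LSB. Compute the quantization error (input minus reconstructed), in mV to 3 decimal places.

6.560 mV

One LSB is 4.096 V / 256 = 16.000 mV.
(3.65456 − 0)/0.016 = 228.4100; ⌊·⌋ gives code 228.
V_rec = 0 + 228·0.016 = 3.648 V.
Difference: 0.00656 V → 6.560 mV.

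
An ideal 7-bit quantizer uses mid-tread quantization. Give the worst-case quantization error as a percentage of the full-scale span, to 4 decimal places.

Rounding → worst-case error = ½ LSB = V_FS/2^8, so 100/256 = 0.390625 % of full scale.

0.3906 %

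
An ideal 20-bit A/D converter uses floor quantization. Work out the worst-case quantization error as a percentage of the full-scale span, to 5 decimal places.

Truncating → worst-case error = 1 LSB = V_FS/2^20, so 100/1048576 = 9.53674e-05 % of full scale.

0.00010 %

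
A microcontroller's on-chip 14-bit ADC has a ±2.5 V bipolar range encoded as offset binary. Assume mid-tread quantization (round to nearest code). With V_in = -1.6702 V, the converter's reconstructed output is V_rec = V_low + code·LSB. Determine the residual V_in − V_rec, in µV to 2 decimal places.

27.05 µV

Step size: 5 V ÷ 2^14 = 305.18 µV.
(V_in − V_low)/LSB = (-1.6702 − (−2.5))/0.000305176 = 2719.0886 → code 2719 (round).
V_rec = (−2.5) + 2719·0.000305176 = -1.6702271 V.
Difference: 2.70508e-05 V → 27.05 µV.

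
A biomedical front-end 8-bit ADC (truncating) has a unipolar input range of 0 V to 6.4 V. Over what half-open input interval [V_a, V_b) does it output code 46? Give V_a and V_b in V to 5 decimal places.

LSB = 6.4/2^8 = 25.000 mV.
V_a = V_low + 46·LSB = 1.15 V; V_b = V_low + 47·LSB = 1.175 V.

[1.15000 V, 1.17500 V)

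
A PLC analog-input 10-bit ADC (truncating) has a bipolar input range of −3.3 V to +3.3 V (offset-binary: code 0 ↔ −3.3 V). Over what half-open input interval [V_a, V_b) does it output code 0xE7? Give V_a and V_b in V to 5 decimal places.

[-1.81113 V, -1.80469 V)

LSB = 6.6/2^10 = 6.445 mV.
Code 0xE7 = 231 decimal.
V_a = V_low + 231·LSB = -1.81113 V; V_b = V_low + 232·LSB = -1.80469 V.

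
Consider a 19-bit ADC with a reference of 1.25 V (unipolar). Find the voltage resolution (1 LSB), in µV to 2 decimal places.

Full-scale span = 1.25 V.
LSB = 1.25 / 2^19 = 1.25 / 524288 = 2.38419e-06 V = 2.38 µV.

2.38 µV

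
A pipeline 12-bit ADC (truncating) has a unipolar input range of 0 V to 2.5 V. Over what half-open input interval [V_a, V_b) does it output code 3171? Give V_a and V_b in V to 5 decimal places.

LSB = 2.5/2^12 = 0.610 mV.
V_a = V_low + 3171·LSB = 1.93542 V; V_b = V_low + 3172·LSB = 1.93604 V.

[1.93542 V, 1.93604 V)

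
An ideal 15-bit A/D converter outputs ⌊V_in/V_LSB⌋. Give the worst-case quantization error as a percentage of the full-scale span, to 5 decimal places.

Truncating → worst-case error = 1 LSB = V_FS/2^15, so 100/32768 = 0.00305176 % of full scale.

0.00305 %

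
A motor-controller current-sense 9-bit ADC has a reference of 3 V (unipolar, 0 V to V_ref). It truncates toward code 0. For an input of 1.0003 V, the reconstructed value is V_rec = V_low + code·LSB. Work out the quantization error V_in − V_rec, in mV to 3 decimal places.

One LSB is 3 V / 512 = 5.859 mV.
(V_in − V_low)/LSB = (1.0003 − 0)/0.00585938 = 170.7179 → code 170 (floor).
Reconstructed: 0.99609375 V.
Error = 1.0003 − 0.99609375 = 0.00420625 V = 4.206 mV.

4.206 mV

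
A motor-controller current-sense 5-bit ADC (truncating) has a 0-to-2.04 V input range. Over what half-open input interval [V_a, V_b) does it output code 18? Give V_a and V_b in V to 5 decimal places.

LSB = 2.04/2^5 = 63.750 mV.
V_a = V_low + 18·LSB = 1.1475 V; V_b = V_low + 19·LSB = 1.21125 V.

[1.14750 V, 1.21125 V)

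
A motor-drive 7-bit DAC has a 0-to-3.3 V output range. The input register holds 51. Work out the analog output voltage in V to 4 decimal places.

LSB = 3.3 V / 2^7 = 25.781 mV.
V_out = 0 + 51 × 0.0257812 V = 1.31484 V.

1.3148 V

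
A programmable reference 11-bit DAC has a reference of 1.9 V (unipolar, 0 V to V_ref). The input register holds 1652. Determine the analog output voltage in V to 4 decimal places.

LSB = 1.9 V / 2^11 = 0.928 mV.
V_out = 0 + 1652 × 0.000927734 V = 1.53262 V.

1.5326 V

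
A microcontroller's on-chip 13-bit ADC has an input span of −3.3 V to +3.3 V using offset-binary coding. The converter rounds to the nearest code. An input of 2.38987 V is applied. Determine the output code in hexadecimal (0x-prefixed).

LSB = 6.6 V / 8192 = 0.806 mV.
Input sits at 7062.336 steps above V_low.
So the output code is 7062.
In hexadecimal (0x-prefixed): 0x1B96.

code 0x1B96 (decimal 7062)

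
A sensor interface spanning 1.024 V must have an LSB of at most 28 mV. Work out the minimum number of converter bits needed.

6 bits

Number of steps required ≥ 1.024 V / 28 mV = 36.57.
Need 2^N ≥ 36.57; 2^5 = 32, 2^6 = 64.
Minimum N = 6.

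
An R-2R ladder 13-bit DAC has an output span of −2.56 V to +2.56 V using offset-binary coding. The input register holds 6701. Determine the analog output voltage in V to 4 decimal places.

LSB = 5.12 V / 2^13 = 0.625 mV.
V_out = (−2.56) + 6701 × 0.000625 V = 1.62813 V.

1.6281 V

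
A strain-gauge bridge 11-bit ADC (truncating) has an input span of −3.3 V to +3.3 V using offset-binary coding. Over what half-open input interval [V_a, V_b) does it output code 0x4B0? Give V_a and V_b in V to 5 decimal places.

[0.56719 V, 0.57041 V)

LSB = 6.6/2^11 = 3.223 mV.
Code 0x4B0 = 1200 decimal.
V_a = V_low + 1200·LSB = 0.567187 V; V_b = V_low + 1201·LSB = 0.57041 V.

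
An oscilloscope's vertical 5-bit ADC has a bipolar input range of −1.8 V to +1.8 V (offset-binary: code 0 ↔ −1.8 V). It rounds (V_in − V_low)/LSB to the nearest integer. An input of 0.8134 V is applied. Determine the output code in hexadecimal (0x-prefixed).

code 0x17 (decimal 23)

Full-scale span = 3.6 V; LSB = 3.6/2^5 = 112.500 mV.
(V_in − V_low)/LSB = (0.8134 − (−1.8)) / 0.1125 = 23.230.
round(23.230) = 23.
In hexadecimal (0x-prefixed): 0x17.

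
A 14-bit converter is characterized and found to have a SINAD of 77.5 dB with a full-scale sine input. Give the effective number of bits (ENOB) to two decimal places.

ENOB = (SINAD − 1.76) / 6.02 = (77.5 − 1.76)/6.02 = 12.581.

12.58 bits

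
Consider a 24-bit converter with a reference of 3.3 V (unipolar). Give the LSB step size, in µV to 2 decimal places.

Full-scale span = 3.3 V.
LSB = 3.3 / 2^24 = 3.3 / 16777216 = 1.96695e-07 V = 0.20 µV.

0.20 µV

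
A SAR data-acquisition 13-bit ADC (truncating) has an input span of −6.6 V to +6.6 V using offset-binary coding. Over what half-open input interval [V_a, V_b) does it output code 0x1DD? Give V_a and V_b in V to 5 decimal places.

[-5.83140 V, -5.82979 V)

LSB = 13.2/2^13 = 1.611 mV.
Code 0x1DD = 477 decimal.
V_a = V_low + 477·LSB = -5.8314 V; V_b = V_low + 478·LSB = -5.82979 V.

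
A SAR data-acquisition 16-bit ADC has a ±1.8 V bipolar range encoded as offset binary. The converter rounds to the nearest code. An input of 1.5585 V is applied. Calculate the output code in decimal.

Full-scale span = 3.6 V; LSB = 3.6/2^16 = 54.93 µV.
(1.5585 − (−1.8)) / 5.49316e-05 = 61139.627 LSBs.
round(61139.627) = 61140.

code 61140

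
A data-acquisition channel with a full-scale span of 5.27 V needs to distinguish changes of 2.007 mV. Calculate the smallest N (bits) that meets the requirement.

Number of steps required ≥ 5.27 V / 2.007 mV = 2625.81.
Need 2^N ≥ 2625.81; 2^11 = 2048, 2^12 = 4096.
Minimum N = 12.

12 bits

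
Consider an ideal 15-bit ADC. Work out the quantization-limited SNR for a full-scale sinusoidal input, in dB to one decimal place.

SNR ≈ 6.02·N + 1.76 dB = 6.02·15 + 1.76 = 92.06 dB.

92.1 dB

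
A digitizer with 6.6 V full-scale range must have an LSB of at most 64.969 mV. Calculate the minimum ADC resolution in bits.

7 bits

Number of steps required ≥ 6.6 V / 64.969 mV = 101.59.
Need 2^N ≥ 101.59; 2^6 = 64, 2^7 = 128.
Minimum N = 7.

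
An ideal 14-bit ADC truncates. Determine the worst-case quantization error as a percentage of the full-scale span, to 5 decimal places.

Truncating → worst-case error = 1 LSB = V_FS/2^14, so 100/16384 = 0.00610352 % of full scale.

0.00610 %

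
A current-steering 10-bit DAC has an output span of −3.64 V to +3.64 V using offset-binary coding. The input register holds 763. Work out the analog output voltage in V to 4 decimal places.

LSB = 7.28 V / 2^10 = 7.109 mV.
V_out = (−3.64) + 763 × 0.00710938 V = 1.78445 V.

1.7845 V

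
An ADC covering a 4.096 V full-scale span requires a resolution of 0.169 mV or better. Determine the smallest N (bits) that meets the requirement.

Number of steps required ≥ 4.096 V / 0.169 mV = 24236.69.
Need 2^N ≥ 24236.69; 2^14 = 16384, 2^15 = 32768.
Minimum N = 15.

15 bits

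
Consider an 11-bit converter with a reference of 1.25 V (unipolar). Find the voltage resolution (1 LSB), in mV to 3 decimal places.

0.610 mV

Full-scale span = 1.25 V.
LSB = 1.25 / 2^11 = 1.25 / 2048 = 0.000610352 V = 0.610 mV.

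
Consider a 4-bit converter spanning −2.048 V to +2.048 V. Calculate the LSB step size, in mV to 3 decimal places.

Full-scale span = 4.096 V.
LSB = 4.096 / 2^4 = 4.096 / 16 = 0.256 V = 256.000 mV.

256.000 mV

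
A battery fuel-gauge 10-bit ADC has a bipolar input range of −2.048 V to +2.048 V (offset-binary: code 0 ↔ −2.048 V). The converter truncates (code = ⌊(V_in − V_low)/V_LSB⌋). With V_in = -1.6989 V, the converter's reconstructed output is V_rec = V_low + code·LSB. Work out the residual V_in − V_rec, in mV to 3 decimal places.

Step size: 4.096 V ÷ 2^10 = 4.000 mV.
Scaled input = 87.2750 LSBs, so code = 87.
Code 87 maps back to (−2.048) + 87×0.004 V = -1.7 V.
Error = -1.6989 − (−1.7) = 0.0011 V = 1.100 mV.

1.100 mV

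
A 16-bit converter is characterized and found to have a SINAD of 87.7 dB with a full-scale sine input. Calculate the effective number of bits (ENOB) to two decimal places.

ENOB = (SINAD − 1.76) / 6.02 = (87.7 − 1.76)/6.02 = 14.276.

14.28 bits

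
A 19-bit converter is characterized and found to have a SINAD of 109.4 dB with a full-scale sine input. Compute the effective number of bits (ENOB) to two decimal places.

ENOB = (SINAD − 1.76) / 6.02 = (109.4 − 1.76)/6.02 = 17.880.

17.88 bits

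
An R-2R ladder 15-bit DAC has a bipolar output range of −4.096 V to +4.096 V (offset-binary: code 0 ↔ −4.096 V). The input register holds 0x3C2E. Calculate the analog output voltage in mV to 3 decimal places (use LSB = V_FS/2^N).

LSB = 8.192 V / 2^15 = 250.00 µV.
Code 0x3C2E = 15406 decimal.
V_out = (−4.096) + 15406 × 0.00025 V = -0.2445 V.
= -244.500 mV.

-244.500 mV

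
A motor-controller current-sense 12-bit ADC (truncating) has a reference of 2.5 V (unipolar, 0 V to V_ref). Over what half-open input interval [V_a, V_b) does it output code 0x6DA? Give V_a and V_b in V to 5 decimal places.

[1.07056 V, 1.07117 V)

LSB = 2.5/2^12 = 0.610 mV.
Code 0x6DA = 1754 decimal.
V_a = V_low + 1754·LSB = 1.07056 V; V_b = V_low + 1755·LSB = 1.07117 V.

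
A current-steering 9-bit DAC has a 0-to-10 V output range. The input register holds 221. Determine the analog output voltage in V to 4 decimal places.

4.3164 V

LSB = 10 V / 2^9 = 19.531 mV.
V_out = 0 + 221 × 0.0195312 V = 4.31641 V.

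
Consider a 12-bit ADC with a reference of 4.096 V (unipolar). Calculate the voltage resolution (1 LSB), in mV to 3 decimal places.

1.000 mV

Full-scale span = 4.096 V.
LSB = 4.096 / 2^12 = 4.096 / 4096 = 0.001 V = 1.000 mV.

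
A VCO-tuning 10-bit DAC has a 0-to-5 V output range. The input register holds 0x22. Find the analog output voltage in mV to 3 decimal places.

166.016 mV

LSB = 5 V / 2^10 = 4.883 mV.
Code 0x22 = 34 decimal.
V_out = 0 + 34 × 0.00488281 V = 0.166016 V.
= 166.016 mV.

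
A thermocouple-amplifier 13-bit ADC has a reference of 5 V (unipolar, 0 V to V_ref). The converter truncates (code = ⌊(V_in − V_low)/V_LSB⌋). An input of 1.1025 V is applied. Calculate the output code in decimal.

code 1806

Full-scale span = 5 V; LSB = 5/2^13 = 0.610 mV.
(V_in − V_low)/LSB = (1.1025 − 0) / 0.000610352 = 1806.336.
⌊·⌋(1806.336) = 1806.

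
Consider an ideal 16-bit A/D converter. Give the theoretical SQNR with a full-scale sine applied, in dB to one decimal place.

98.1 dB

SNR ≈ 6.02·N + 1.76 dB = 6.02·16 + 1.76 = 98.08 dB.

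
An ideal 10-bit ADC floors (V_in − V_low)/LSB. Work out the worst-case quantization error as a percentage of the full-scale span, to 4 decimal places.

Truncating → worst-case error = 1 LSB = V_FS/2^10, so 100/1024 = 0.0976562 % of full scale.

0.0977 %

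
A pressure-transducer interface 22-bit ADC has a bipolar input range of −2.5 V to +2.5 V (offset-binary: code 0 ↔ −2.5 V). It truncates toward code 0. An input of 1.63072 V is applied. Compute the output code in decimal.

LSB = 5 V / 4194304 = 1.19 µV.
(V_in − V_low)/LSB = (1.63072 − (−2.5)) / 1.19209e-06 = 3465099.084.
⌊·⌋(3465099.084) = 3465099.

code 3465099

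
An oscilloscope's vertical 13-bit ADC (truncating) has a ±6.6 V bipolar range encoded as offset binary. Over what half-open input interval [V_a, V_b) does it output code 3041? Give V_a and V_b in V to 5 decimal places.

LSB = 13.2/2^13 = 1.611 mV.
V_a = V_low + 3041·LSB = -1.69995 V; V_b = V_low + 3042·LSB = -1.69834 V.

[-1.69995 V, -1.69834 V)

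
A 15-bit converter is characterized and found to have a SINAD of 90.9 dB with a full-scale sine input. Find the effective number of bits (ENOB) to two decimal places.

ENOB = (SINAD − 1.76) / 6.02 = (90.9 − 1.76)/6.02 = 14.807.

14.81 bits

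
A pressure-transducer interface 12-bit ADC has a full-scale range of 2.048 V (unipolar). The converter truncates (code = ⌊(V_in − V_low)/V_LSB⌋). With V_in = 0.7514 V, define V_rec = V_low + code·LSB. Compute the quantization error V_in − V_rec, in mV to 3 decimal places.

Step size: 2.048 V ÷ 2^12 = 0.500 mV.
(0.7514 − 0)/0.0005 = 1502.8000; ⌊·⌋ gives code 1502.
Reconstructed: 0.751 V.
Difference: 0.0004 V → 0.400 mV.

0.400 mV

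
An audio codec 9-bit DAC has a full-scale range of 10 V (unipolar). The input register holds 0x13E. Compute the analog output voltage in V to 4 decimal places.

6.2109 V

LSB = 10 V / 2^9 = 19.531 mV.
Code 0x13E = 318 decimal.
V_out = 0 + 318 × 0.0195312 V = 6.21094 V.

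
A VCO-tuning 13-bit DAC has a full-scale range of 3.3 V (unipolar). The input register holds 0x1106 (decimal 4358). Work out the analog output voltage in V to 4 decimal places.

1.7555 V

LSB = 3.3 V / 2^13 = 402.83 µV.
Code 0x1106 = 4358 decimal.
V_out = 0 + 4358 × 0.000402832 V = 1.75554 V.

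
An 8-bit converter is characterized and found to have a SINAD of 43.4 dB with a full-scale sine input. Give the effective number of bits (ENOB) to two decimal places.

6.92 bits

ENOB = (SINAD − 1.76) / 6.02 = (43.4 − 1.76)/6.02 = 6.917.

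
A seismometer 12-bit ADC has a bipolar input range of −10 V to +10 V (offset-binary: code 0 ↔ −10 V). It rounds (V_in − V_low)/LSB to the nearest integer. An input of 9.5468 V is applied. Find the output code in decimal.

code 4003

LSB = 20 V / 4096 = 4.883 mV.
(9.5468 − (−10)) / 0.00488281 = 4003.185 LSBs.
So the output code is 4003.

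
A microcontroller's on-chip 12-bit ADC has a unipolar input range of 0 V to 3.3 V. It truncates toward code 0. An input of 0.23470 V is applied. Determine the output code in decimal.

code 291

Full-scale span = 3.3 V; LSB = 3.3/2^12 = 0.806 mV.
Input sits at 291.312 steps above V_low.
⌊·⌋(291.312) = 291.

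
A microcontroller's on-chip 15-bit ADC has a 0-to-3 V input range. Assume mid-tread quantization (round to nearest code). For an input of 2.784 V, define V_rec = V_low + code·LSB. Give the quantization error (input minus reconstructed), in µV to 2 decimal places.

-27.10 µV

Step size: 3 V ÷ 2^15 = 91.55 µV.
(2.784 − 0)/9.15527e-05 = 30408.7040; round gives code 30409.
V_rec = 0 + 30409·9.15527e-05 = 2.7840271 V.
Error = 2.784 − 2.7840271 = -2.70996e-05 V = -27.10 µV.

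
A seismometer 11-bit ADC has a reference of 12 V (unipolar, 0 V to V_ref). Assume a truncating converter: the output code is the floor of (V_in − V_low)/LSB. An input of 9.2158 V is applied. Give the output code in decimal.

code 1572

Full-scale span = 12 V; LSB = 12/2^11 = 5.859 mV.
Input sits at 1572.830 steps above V_low.
Floor → code 1572.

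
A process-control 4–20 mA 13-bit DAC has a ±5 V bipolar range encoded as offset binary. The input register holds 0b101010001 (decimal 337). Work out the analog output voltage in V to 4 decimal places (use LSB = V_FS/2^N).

-4.5886 V

LSB = 10 V / 2^13 = 1.221 mV.
Code 0b101010001 = 337 decimal.
V_out = (−5) + 337 × 0.0012207 V = -4.58862 V.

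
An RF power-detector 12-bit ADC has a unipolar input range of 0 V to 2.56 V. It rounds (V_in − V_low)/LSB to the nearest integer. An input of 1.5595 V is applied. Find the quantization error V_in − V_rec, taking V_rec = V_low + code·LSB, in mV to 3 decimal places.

0.125 mV

Step size: 2.56 V ÷ 2^12 = 0.625 mV.
(1.5595 − 0)/0.000625 = 2495.2000; round gives code 2495.
Code 2495 maps back to 0 + 2495×0.000625 V = 1.559375 V.
Error = 1.5595 − 1.559375 = 0.000125 V = 0.125 mV.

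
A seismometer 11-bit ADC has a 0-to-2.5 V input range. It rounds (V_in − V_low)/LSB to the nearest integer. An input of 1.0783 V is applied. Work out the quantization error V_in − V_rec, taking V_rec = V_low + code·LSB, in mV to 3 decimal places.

0.419 mV

Step size: 2.5 V ÷ 2^11 = 1.221 mV.
(V_in − V_low)/LSB = (1.0783 − 0)/0.0012207 = 883.3434 → code 883 (round).
Code 883 maps back to 0 + 883×0.0012207 V = 1.0778809 V.
Difference: 0.000419141 V → 0.419 mV.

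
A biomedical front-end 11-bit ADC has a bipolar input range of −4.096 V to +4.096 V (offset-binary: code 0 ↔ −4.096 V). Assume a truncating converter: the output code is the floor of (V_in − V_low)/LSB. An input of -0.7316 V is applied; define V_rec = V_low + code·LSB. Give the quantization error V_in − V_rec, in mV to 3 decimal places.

0.400 mV

Step size: 8.192 V ÷ 2^11 = 4.000 mV.
(V_in − V_low)/LSB = (-0.7316 − (−4.096))/0.004 = 841.1000 → code 841 (floor).
Code 841 maps back to (−4.096) + 841×0.004 V = -0.732 V.
V_in − V_rec = 0.0004 V = 0.400 mV.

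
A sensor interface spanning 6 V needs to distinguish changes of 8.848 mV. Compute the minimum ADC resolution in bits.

10 bits

Number of steps required ≥ 6 V / 8.848 mV = 678.12.
Need 2^N ≥ 678.12; 2^9 = 512, 2^10 = 1024.
Minimum N = 10.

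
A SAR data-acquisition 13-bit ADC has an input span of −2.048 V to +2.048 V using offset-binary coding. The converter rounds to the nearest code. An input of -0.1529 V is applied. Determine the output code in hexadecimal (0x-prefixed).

LSB = 4.096 V / 8192 = 0.500 mV.
(-0.1529 − (−2.048)) / 0.0005 = 3790.200 LSBs.
So the output code is 3790.
In hexadecimal (0x-prefixed): 0xECE.

code 0xECE (decimal 3790)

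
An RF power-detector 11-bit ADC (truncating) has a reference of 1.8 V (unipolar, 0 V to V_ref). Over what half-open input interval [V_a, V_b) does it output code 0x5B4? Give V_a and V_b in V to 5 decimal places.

LSB = 1.8/2^11 = 0.879 mV.
Code 0x5B4 = 1460 decimal.
V_a = V_low + 1460·LSB = 1.2832 V; V_b = V_low + 1461·LSB = 1.28408 V.

[1.28320 V, 1.28408 V)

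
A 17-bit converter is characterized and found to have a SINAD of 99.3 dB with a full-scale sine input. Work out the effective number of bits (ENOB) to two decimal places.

ENOB = (SINAD − 1.76) / 6.02 = (99.3 − 1.76)/6.02 = 16.203.

16.20 bits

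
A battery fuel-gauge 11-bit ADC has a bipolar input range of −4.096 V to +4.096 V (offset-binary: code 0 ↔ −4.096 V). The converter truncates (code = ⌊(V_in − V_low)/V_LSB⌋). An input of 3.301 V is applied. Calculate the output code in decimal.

code 1849

Full-scale span = 8.192 V; LSB = 8.192/2^11 = 4.000 mV.
Input sits at 1849.250 steps above V_low.
⌊·⌋(1849.250) = 1849.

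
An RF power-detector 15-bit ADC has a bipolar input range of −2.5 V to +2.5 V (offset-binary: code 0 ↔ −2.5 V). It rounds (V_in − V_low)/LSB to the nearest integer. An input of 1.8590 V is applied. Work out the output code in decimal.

Full-scale span = 5 V; LSB = 5/2^15 = 152.59 µV.
Input sits at 28567.142 steps above V_low.
round(28567.142) = 28567.

code 28567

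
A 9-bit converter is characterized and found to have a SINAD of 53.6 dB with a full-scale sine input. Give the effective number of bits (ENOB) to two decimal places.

ENOB = (SINAD − 1.76) / 6.02 = (53.6 − 1.76)/6.02 = 8.611.

8.61 bits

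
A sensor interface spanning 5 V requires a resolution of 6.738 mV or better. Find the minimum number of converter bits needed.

Number of steps required ≥ 5 V / 6.738 mV = 742.06.
Need 2^N ≥ 742.06; 2^9 = 512, 2^10 = 1024.
Minimum N = 10.

10 bits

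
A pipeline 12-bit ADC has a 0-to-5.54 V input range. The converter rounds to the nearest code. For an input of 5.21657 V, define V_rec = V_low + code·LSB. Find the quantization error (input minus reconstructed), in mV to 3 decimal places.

-0.173 mV

One LSB is 5.54 V / 4096 = 1.353 mV.
(V_in − V_low)/LSB = (5.21657 − 0)/0.00135254 = 3856.8720 → code 3857 (round).
V_rec = 0 + 3857·0.00135254 = 5.2167432 V.
Difference: -0.000173164 V → -0.173 mV.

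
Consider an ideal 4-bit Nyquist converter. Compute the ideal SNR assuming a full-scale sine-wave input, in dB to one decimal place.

SNR ≈ 6.02·N + 1.76 dB = 6.02·4 + 1.76 = 25.84 dB.

25.8 dB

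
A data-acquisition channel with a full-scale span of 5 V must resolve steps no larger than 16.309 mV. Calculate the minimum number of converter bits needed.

9 bits

Number of steps required ≥ 5 V / 16.309 mV = 306.58.
Need 2^N ≥ 306.58; 2^8 = 256, 2^9 = 512.
Minimum N = 9.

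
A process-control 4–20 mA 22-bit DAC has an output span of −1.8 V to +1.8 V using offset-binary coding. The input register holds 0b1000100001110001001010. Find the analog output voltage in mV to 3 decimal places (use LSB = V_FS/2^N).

118.716 mV

LSB = 3.6 V / 2^22 = 0.86 µV.
Code 0b1000100001110001001010 = 2235466 decimal.
V_out = (−1.8) + 2235466 × 8.58307e-07 V = 0.118716 V.
= 118.716 mV.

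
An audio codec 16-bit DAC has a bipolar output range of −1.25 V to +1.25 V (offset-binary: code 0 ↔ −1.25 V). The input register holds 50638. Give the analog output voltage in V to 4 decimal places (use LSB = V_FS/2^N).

0.6817 V

LSB = 2.5 V / 2^16 = 38.15 µV.
V_out = (−1.25) + 50638 × 3.8147e-05 V = 0.681686 V.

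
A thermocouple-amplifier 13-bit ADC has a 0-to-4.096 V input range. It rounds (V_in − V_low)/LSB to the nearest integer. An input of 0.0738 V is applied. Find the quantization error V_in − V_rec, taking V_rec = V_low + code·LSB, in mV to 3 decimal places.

-0.200 mV

LSB = 4.096/2^13 = 0.500 mV.
(0.0738 − 0)/0.0005 = 147.6000; round gives code 148.
Code 148 maps back to 0 + 148×0.0005 V = 0.074 V.
V_in − V_rec = -0.0002 V = -0.200 mV.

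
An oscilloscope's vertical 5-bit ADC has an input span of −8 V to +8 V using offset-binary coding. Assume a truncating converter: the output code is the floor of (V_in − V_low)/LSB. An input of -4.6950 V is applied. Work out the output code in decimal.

Full-scale span = 16 V; LSB = 16/2^5 = 0.5000 V.
Input sits at 6.610 steps above V_low.
⌊·⌋(6.610) = 6.

code 6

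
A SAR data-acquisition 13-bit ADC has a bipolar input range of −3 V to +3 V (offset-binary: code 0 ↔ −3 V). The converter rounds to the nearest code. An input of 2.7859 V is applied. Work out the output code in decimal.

code 7900

Full-scale span = 6 V; LSB = 6/2^13 = 0.732 mV.
(V_in − V_low)/LSB = (2.7859 − (−3)) / 0.000732422 = 7899.682.
round(7899.682) = 7900.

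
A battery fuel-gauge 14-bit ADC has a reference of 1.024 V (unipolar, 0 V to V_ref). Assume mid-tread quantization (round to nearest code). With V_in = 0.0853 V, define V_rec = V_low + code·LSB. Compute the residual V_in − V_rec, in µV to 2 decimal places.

-12.50 µV

Step size: 1.024 V ÷ 2^14 = 62.50 µV.
(0.0853 − 0)/6.25e-05 = 1364.8000; round gives code 1365.
Reconstructed: 0.0853125 V.
Error = 0.0853 − 0.0853125 = -1.25e-05 V = -12.50 µV.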